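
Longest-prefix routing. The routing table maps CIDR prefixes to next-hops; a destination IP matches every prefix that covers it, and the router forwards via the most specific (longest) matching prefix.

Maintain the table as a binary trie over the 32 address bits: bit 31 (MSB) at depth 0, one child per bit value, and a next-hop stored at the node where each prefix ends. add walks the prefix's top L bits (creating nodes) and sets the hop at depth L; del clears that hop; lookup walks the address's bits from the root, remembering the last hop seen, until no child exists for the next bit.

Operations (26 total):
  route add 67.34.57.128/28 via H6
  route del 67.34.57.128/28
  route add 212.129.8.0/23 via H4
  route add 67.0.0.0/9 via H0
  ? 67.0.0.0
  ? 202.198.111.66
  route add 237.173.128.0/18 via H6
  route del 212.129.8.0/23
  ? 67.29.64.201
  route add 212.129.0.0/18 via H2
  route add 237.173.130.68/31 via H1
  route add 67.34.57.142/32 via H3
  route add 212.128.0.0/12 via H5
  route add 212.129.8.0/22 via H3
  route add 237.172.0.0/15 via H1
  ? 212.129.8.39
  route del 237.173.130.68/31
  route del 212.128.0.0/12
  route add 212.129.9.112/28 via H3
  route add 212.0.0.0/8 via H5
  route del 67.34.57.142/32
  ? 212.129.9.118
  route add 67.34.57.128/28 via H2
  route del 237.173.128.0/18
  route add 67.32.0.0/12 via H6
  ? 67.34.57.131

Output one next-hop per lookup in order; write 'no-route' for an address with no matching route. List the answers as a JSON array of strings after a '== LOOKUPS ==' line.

Process each operation:
  + 67.34.57.128/28 (H6) depth=28
  del 67.34.57.128/28 (clear depth 28)
  + 212.129.8.0/23 (H4) depth=23
  + 67.0.0.0/9 (H0) depth=9
  lookup 67.0.0.0: bits 0100001100 walk d0:-→d1:-→d2:-→d3:-→d4:-→d5:-→d6:-→d7:-→d8:-→d9:H0→d10:- -> H0
  lookup 202.198.111.66: bits 110 walk d0:-→d1:-→d2:-→d3:- -> no-route
  + 237.173.128.0/18 (H6) depth=18
  del 212.129.8.0/23 (clear depth 23)
  lookup 67.29.64.201: bits 0100001100 walk d0:-→d1:-→d2:-→d3:-→d4:-→d5:-→d6:-→d7:-→d8:-→d9:H0→d10:- -> H0
  + 212.129.0.0/18 (H2) depth=18
  + 237.173.130.68/31 (H1) depth=31
  + 67.34.57.142/32 (H3) depth=32
  + 212.128.0.0/12 (H5) depth=12
  + 212.129.8.0/22 (H3) depth=22
  + 237.172.0.0/15 (H1) depth=15
  lookup 212.129.8.39: bits 11010100100000010000100 walk d0:-→d1:-→d2:-→d3:-→d4:-→d5:-→d6:-→d7:-→d8:-→d9:-→d10:-→d11:-→d12:H5→d13:-→d14:-→d15:-→d16:-→d17:-→d18:H2→d19:-→d20:-→d21:-→d22:H3→d23:- -> H3
  del 237.173.130.68/31 (clear depth 31)
  del 212.128.0.0/12 (clear depth 12)
  + 212.129.9.112/28 (H3) depth=28
  + 212.0.0.0/8 (H5) depth=8
  del 67.34.57.142/32 (clear depth 32)
  lookup 212.129.9.118: bits 1101010010000001000010010111 walk d0:-→d1:-→d2:-→d3:-→d4:-→d5:-→d6:-→d7:-→d8:H5→d9:-→d10:-→d11:-→d12:-→d13:-→d14:-→d15:-→d16:-→d17:-→d18:H2→d19:-→d20:-→d21:-→d22:H3→d23:-→d24:-→d25:-→d26:-→d27:-→d28:H3 -> H3
  + 67.34.57.128/28 (H2) depth=28
  del 237.173.128.0/18 (clear depth 18)
  + 67.32.0.0/12 (H6) depth=12
  lookup 67.34.57.131: bits 0100001100100010001110011000 walk d0:-→d1:-→d2:-→d3:-→d4:-→d5:-→d6:-→d7:-→d8:-→d9:H0→d10:-→d11:-→d12:H6→d13:-→d14:-→d15:-→d16:-→d17:-→d18:-→d19:-→d20:-→d21:-→d22:-→d23:-→d24:-→d25:-→d26:-→d27:-→d28:H2 -> H2

== LOOKUPS ==
["H0","no-route","H0","H3","H3","H2"]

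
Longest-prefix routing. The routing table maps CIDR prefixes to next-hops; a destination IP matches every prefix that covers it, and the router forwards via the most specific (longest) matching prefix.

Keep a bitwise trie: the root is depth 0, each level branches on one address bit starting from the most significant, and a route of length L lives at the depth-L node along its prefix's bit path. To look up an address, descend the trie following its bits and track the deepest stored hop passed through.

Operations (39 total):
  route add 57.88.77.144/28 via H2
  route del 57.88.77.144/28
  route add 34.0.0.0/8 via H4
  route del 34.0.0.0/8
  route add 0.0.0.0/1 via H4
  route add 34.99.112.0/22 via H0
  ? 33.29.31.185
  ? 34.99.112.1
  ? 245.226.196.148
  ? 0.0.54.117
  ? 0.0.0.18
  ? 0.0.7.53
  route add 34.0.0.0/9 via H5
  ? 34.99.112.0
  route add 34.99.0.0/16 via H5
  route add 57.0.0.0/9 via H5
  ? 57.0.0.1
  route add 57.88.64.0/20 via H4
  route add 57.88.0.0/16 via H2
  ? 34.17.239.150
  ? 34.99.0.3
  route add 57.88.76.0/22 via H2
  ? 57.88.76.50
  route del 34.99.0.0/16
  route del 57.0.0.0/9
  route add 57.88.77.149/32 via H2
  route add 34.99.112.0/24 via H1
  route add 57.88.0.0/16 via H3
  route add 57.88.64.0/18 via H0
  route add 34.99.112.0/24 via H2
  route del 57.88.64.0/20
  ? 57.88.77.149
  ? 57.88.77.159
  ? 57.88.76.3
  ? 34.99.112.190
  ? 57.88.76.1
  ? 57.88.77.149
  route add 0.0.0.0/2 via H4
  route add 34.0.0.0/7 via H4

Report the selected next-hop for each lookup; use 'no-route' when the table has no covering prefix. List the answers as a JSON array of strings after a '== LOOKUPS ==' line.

Trace:
  + 57.88.77.144/28 (H2) depth=28
  del 57.88.77.144/28 (clear depth 28)
  + 34.0.0.0/8 (H4) depth=8
  del 34.0.0.0/8 (clear depth 8)
  + 0.0.0.0/1 (H4) depth=1
  + 34.99.112.0/22 (H0) depth=22
  Q 33.29.31.185: descend 001000 ; hops seen [H4] ; pick H4
  Q 34.99.112.1: descend 0010001001100011011100 ; hops seen [H4,H0] ; pick H0
  Q 245.226.196.148: descend ε ; hops seen [∅] ; pick no-route
  Q 0.0.54.117: descend 00 ; hops seen [H4] ; pick H4
  Q 0.0.0.18: descend 00 ; hops seen [H4] ; pick H4
  Q 0.0.7.53: descend 00 ; hops seen [H4] ; pick H4
  + 34.0.0.0/9 (H5) depth=9
  Q 34.99.112.0: descend 0010001001100011011100 ; hops seen [H4,H5,H0] ; pick H0
  + 34.99.0.0/16 (H5) depth=16
  + 57.0.0.0/9 (H5) depth=9
  Q 57.0.0.1: descend 001110010 ; hops seen [H4,H5] ; pick H5
  + 57.88.64.0/20 (H4) depth=20
  + 57.88.0.0/16 (H2) depth=16
  Q 34.17.239.150: descend 001000100 ; hops seen [H4,H5] ; pick H5
  Q 34.99.0.3: descend 00100010011000110 ; hops seen [H4,H5,H5] ; pick H5
  + 57.88.76.0/22 (H2) depth=22
  Q 57.88.76.50: descend 00111001010110000100110 ; hops seen [H4,H5,H2,H4,H2] ; pick H2
  del 34.99.0.0/16 (clear depth 16)
  del 57.0.0.0/9 (clear depth 9)
  + 57.88.77.149/32 (H2) depth=32
  + 34.99.112.0/24 (H1) depth=24
  + 57.88.0.0/16 (H3) depth=16
  + 57.88.64.0/18 (H0) depth=18
  + 34.99.112.0/24 (H2) depth=24
  del 57.88.64.0/20 (clear depth 20)
  Q 57.88.77.149: descend 00111001010110000100110110010101 ; hops seen [H4,H3,H0,H2,H2] ; pick H2
  Q 57.88.77.159: descend 0011100101011000010011011001 ; hops seen [H4,H3,H0,H2] ; pick H2
  Q 57.88.76.3: descend 00111001010110000100110 ; hops seen [H4,H3,H0,H2] ; pick H2
  Q 34.99.112.190: descend 001000100110001101110000 ; hops seen [H4,H5,H0,H2] ; pick H2
  Q 57.88.76.1: descend 00111001010110000100110 ; hops seen [H4,H3,H0,H2] ; pick H2
  Q 57.88.77.149: descend 00111001010110000100110110010101 ; hops seen [H4,H3,H0,H2,H2] ; pick H2
  + 0.0.0.0/2 (H4) depth=2
  + 34.0.0.0/7 (H4) depth=7

== LOOKUPS ==
["H4","H0","no-route","H4","H4","H4","H0","H5","H5","H5","H2","H2","H2","H2","H2","H2","H2"]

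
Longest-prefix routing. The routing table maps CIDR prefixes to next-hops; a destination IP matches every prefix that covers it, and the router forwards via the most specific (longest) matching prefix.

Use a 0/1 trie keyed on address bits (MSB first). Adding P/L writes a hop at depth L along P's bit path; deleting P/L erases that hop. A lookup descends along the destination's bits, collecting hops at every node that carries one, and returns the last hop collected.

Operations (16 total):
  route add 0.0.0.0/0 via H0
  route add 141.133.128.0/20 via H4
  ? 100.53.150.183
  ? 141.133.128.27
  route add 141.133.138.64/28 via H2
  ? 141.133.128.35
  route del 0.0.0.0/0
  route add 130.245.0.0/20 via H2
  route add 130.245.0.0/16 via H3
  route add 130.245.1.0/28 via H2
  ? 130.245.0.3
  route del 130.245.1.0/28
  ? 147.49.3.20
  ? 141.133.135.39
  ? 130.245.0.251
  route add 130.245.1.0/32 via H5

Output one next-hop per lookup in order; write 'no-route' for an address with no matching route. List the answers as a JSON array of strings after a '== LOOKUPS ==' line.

Process each operation:
  add 0.0.0.0/0 -> H0 at depth 0
  add 141.133.128.0/20 -> H4 at depth 20
  ? 100.53.150.183  path d0:H0  best=H0
  ? 141.133.128.27  path d0:H0→d1:-→d2:-→d3:-→d4:-→d5:-→d6:-→d7:-→d8:-→d9:-→d10:-→d11:-→d12:-→d13:-→d14:-→d15:-→d16:-→d17:-→d18:-→d19:-→d20:H4  best=H4
  add 141.133.138.64/28 -> H2 at depth 28
  ? 141.133.128.35  path d0:H0→d1:-→d2:-→d3:-→d4:-→d5:-→d6:-→d7:-→d8:-→d9:-→d10:-→d11:-→d12:-→d13:-→d14:-→d15:-→d16:-→d17:-→d18:-→d19:-→d20:H4  best=H4
  del 0.0.0.0/0 (clear depth 0)
  add 130.245.0.0/20 -> H2 at depth 20
  add 130.245.0.0/16 -> H3 at depth 16
  add 130.245.1.0/28 -> H2 at depth 28
  ? 130.245.0.3  path d0:-→d1:-→d2:-→d3:-→d4:-→d5:-→d6:-→d7:-→d8:-→d9:-→d10:-→d11:-→d12:-→d13:-→d14:-→d15:-→d16:H3→d17:-→d18:-→d19:-→d20:H2→d21:-→d22:-→d23:-  best=H2
  del 130.245.1.0/28 (clear depth 28)
  ? 147.49.3.20  path d0:-→d1:-→d2:-→d3:-  best=no-route
  ? 141.133.135.39  path d0:-→d1:-→d2:-→d3:-→d4:-→d5:-→d6:-→d7:-→d8:-→d9:-→d10:-→d11:-→d12:-→d13:-→d14:-→d15:-→d16:-→d17:-→d18:-→d19:-→d20:H4  best=H4
  ? 130.245.0.251  path d0:-→d1:-→d2:-→d3:-→d4:-→d5:-→d6:-→d7:-→d8:-→d9:-→d10:-→d11:-→d12:-→d13:-→d14:-→d15:-→d16:H3→d17:-→d18:-→d19:-→d20:H2→d21:-→d22:-→d23:-  best=H2
  add 130.245.1.0/32 -> H5 at depth 32

== LOOKUPS ==
["H0","H4","H4","H2","no-route","H4","H2"]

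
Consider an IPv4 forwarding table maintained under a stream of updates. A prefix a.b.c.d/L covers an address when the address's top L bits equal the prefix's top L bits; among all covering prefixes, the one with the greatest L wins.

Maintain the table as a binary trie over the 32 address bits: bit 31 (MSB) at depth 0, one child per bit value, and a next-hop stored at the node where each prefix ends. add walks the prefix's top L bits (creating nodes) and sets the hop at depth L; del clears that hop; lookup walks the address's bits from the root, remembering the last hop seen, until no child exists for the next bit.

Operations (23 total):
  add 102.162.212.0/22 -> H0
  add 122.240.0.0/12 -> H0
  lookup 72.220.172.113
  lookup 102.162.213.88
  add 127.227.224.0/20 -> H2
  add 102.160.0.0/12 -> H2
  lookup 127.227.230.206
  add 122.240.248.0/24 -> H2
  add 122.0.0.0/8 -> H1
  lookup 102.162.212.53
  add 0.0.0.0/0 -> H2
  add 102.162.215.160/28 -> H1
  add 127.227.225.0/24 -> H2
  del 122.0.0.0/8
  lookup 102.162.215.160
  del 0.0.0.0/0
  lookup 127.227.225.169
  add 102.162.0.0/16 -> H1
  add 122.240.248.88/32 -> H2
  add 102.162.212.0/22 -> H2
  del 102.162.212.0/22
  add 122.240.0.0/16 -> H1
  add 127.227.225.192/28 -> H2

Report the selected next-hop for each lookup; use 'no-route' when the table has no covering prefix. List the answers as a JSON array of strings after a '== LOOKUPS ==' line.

Process each operation:
  add 102.162.212.0/22 -> H0 at depth 22
  add 122.240.0.0/12 -> H0 at depth 12
  Q 72.220.172.113: descend 01 ; hops seen [∅] ; pick no-route
  Q 102.162.213.88: descend 0110011010100010110101 ; hops seen [H0] ; pick H0
  add 127.227.224.0/20 -> H2 at depth 20
  add 102.160.0.0/12 -> H2 at depth 12
  Q 127.227.230.206: descend 01111111111000111110 ; hops seen [H2] ; pick H2
  add 122.240.248.0/24 -> H2 at depth 24
  add 122.0.0.0/8 -> H1 at depth 8
  Q 102.162.212.53: descend 0110011010100010110101 ; hops seen [H2,H0] ; pick H0
  add 0.0.0.0/0 -> H2 at depth 0
  add 102.162.215.160/28 -> H1 at depth 28
  add 127.227.225.0/24 -> H2 at depth 24
  del 122.0.0.0/8 (clear depth 8)
  Q 102.162.215.160: descend 0110011010100010110101111010 ; hops seen [H2,H2,H0,H1] ; pick H1
  del 0.0.0.0/0 (clear depth 0)
  Q 127.227.225.169: descend 011111111110001111100001 ; hops seen [H2,H2] ; pick H2
  add 102.162.0.0/16 -> H1 at depth 16
  add 122.240.248.88/32 -> H2 at depth 32
  add 102.162.212.0/22 -> H2 at depth 22
  del 102.162.212.0/22 (clear depth 22)
  add 122.240.0.0/16 -> H1 at depth 16
  add 127.227.225.192/28 -> H2 at depth 28

== LOOKUPS ==
["no-route","H0","H2","H0","H1","H2"]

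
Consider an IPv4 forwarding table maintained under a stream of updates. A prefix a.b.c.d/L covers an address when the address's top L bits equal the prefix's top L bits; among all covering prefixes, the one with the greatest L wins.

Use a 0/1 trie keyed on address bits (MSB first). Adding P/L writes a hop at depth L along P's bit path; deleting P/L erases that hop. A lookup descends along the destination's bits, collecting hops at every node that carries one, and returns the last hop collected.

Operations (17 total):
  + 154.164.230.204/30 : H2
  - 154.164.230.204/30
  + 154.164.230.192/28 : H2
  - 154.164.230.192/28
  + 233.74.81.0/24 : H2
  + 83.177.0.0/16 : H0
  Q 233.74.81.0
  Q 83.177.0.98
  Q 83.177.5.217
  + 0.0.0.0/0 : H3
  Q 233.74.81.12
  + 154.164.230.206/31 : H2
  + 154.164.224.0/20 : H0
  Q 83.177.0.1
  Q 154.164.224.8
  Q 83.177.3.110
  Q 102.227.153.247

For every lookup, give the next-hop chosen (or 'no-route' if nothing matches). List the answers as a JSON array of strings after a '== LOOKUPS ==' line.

Process each operation:
  + 154.164.230.204/30 (H2) depth=30
  del 154.164.230.204/30 (clear depth 30)
  + 154.164.230.192/28 (H2) depth=28
  del 154.164.230.192/28 (clear depth 28)
  + 233.74.81.0/24 (H2) depth=24
  + 83.177.0.0/16 (H0) depth=16
  Q 233.74.81.0: descend 111010010100101001010001 ; hops seen [H2] ; pick H2
  Q 83.177.0.98: descend 0101001110110001 ; hops seen [H0] ; pick H0
  Q 83.177.5.217: descend 0101001110110001 ; hops seen [H0] ; pick H0
  + 0.0.0.0/0 (H3) depth=0
  Q 233.74.81.12: descend 111010010100101001010001 ; hops seen [H3,H2] ; pick H2
  + 154.164.230.206/31 (H2) depth=31
  + 154.164.224.0/20 (H0) depth=20
  Q 83.177.0.1: descend 0101001110110001 ; hops seen [H3,H0] ; pick H0
  Q 154.164.224.8: descend 100110101010010011100 ; hops seen [H3,H0] ; pick H0
  Q 83.177.3.110: descend 0101001110110001 ; hops seen [H3,H0] ; pick H0
  Q 102.227.153.247: descend 01 ; hops seen [H3] ; pick H3

== LOOKUPS ==
["H2","H0","H0","H2","H0","H0","H0","H3"]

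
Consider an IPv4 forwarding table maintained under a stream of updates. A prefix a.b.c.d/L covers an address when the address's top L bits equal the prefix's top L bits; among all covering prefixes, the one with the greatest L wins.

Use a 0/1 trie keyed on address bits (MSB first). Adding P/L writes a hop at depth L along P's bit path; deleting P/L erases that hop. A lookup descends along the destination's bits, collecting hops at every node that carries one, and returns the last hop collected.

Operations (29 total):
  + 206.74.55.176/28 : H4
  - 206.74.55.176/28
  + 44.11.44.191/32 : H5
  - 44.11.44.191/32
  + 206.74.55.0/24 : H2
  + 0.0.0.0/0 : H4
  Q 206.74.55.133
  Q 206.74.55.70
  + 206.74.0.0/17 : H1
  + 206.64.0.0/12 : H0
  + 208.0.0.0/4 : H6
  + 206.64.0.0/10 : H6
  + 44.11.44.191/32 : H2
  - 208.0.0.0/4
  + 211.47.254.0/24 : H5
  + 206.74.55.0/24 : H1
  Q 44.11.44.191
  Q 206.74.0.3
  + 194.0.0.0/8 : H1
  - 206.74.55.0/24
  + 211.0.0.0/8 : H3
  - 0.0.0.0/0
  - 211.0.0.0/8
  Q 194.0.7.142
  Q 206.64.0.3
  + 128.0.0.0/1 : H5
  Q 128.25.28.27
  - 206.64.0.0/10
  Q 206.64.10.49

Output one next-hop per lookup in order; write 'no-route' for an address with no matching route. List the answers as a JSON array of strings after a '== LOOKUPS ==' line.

Process each operation:
  + 206.74.55.176/28 (H4) depth=28
  - 206.74.55.176/28 clear@28
  + 44.11.44.191/32 (H5) depth=32
  - 44.11.44.191/32 clear@32
  + 206.74.55.0/24 (H2) depth=24
  + 0.0.0.0/0 (H4) depth=0
  ? 206.74.55.133  path d0:H4→d1:-→d2:-→d3:-→d4:-→d5:-→d6:-→d7:-→d8:-→d9:-→d10:-→d11:-→d12:-→d13:-→d14:-→d15:-→d16:-→d17:-→d18:-→d19:-→d20:-→d21:-→d22:-→d23:-→d24:H2→d25:-→d26:-  best=H2
  ? 206.74.55.70  path d0:H4→d1:-→d2:-→d3:-→d4:-→d5:-→d6:-→d7:-→d8:-→d9:-→d10:-→d11:-→d12:-→d13:-→d14:-→d15:-→d16:-→d17:-→d18:-→d19:-→d20:-→d21:-→d22:-→d23:-→d24:H2  best=H2
  + 206.74.0.0/17 (H1) depth=17
  + 206.64.0.0/12 (H0) depth=12
  + 208.0.0.0/4 (H6) depth=4
  + 206.64.0.0/10 (H6) depth=10
  + 44.11.44.191/32 (H2) depth=32
  - 208.0.0.0/4 clear@4
  + 211.47.254.0/24 (H5) depth=24
  + 206.74.55.0/24 (H1) depth=24
  ? 44.11.44.191  path d0:H4→d1:-→d2:-→d3:-→d4:-→d5:-→d6:-→d7:-→d8:-→d9:-→d10:-→d11:-→d12:-→d13:-→d14:-→d15:-→d16:-→d17:-→d18:-→d19:-→d20:-→d21:-→d22:-→d23:-→d24:-→d25:-→d26:-→d27:-→d28:-→d29:-→d30:-→d31:-→d32:H2  best=H2
  ? 206.74.0.3  path d0:H4→d1:-→d2:-→d3:-→d4:-→d5:-→d6:-→d7:-→d8:-→d9:-→d10:H6→d11:-→d12:H0→d13:-→d14:-→d15:-→d16:-→d17:H1→d18:-  best=H1
  + 194.0.0.0/8 (H1) depth=8
  - 206.74.55.0/24 clear@24
  + 211.0.0.0/8 (H3) depth=8
  - 0.0.0.0/0 clear@0
  - 211.0.0.0/8 clear@8
  ? 194.0.7.142  path d0:-→d1:-→d2:-→d3:-→d4:-→d5:-→d6:-→d7:-→d8:H1  best=H1
  ? 206.64.0.3  path d0:-→d1:-→d2:-→d3:-→d4:-→d5:-→d6:-→d7:-→d8:-→d9:-→d10:H6→d11:-→d12:H0  best=H0
  + 128.0.0.0/1 (H5) depth=1
  ? 128.25.28.27  path d0:-→d1:H5  best=H5
  - 206.64.0.0/10 clear@10
  ? 206.64.10.49  path d0:-→d1:H5→d2:-→d3:-→d4:-→d5:-→d6:-→d7:-→d8:-→d9:-→d10:-→d11:-→d12:H0  best=H0

== LOOKUPS ==
["H2","H2","H2","H1","H1","H0","H5","H0"]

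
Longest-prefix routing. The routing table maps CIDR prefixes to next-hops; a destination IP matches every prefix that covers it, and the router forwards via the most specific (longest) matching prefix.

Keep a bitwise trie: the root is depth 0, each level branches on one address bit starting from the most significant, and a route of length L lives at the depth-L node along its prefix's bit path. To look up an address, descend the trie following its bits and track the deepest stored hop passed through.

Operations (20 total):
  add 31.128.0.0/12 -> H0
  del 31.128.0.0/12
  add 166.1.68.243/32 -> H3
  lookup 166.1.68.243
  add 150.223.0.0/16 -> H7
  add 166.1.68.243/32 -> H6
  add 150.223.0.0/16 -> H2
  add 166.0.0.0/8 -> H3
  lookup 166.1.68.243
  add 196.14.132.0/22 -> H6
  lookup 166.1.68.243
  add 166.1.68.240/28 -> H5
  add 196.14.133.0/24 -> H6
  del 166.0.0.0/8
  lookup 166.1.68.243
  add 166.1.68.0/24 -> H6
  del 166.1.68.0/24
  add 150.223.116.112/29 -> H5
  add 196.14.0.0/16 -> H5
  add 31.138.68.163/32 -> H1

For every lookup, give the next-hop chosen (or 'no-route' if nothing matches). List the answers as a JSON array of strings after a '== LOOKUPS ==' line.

Trace:
  add 31.128.0.0/12 -> H0 at depth 12
  - 31.128.0.0/12 clear@12
  add 166.1.68.243/32 -> H3 at depth 32
  lookup 166.1.68.243: bits 10100110000000010100010011110011 walk d0:-→d1:-→d2:-→d3:-→d4:-→d5:-→d6:-→d7:-→d8:-→d9:-→d10:-→d11:-→d12:-→d13:-→d14:-→d15:-→d16:-→d17:-→d18:-→d19:-→d20:-→d21:-→d22:-→d23:-→d24:-→d25:-→d26:-→d27:-→d28:-→d29:-→d30:-→d31:-→d32:H3 -> H3
  add 150.223.0.0/16 -> H7 at depth 16
  add 166.1.68.243/32 -> H6 at depth 32
  add 150.223.0.0/16 -> H2 at depth 16
  add 166.0.0.0/8 -> H3 at depth 8
  lookup 166.1.68.243: bits 10100110000000010100010011110011 walk d0:-→d1:-→d2:-→d3:-→d4:-→d5:-→d6:-→d7:-→d8:H3→d9:-→d10:-→d11:-→d12:-→d13:-→d14:-→d15:-→d16:-→d17:-→d18:-→d19:-→d20:-→d21:-→d22:-→d23:-→d24:-→d25:-→d26:-→d27:-→d28:-→d29:-→d30:-→d31:-→d32:H6 -> H6
  add 196.14.132.0/22 -> H6 at depth 22
  lookup 166.1.68.243: bits 10100110000000010100010011110011 walk d0:-→d1:-→d2:-→d3:-→d4:-→d5:-→d6:-→d7:-→d8:H3→d9:-→d10:-→d11:-→d12:-→d13:-→d14:-→d15:-→d16:-→d17:-→d18:-→d19:-→d20:-→d21:-→d22:-→d23:-→d24:-→d25:-→d26:-→d27:-→d28:-→d29:-→d30:-→d31:-→d32:H6 -> H6
  add 166.1.68.240/28 -> H5 at depth 28
  add 196.14.133.0/24 -> H6 at depth 24
  - 166.0.0.0/8 clear@8
  lookup 166.1.68.243: bits 10100110000000010100010011110011 walk d0:-→d1:-→d2:-→d3:-→d4:-→d5:-→d6:-→d7:-→d8:-→d9:-→d10:-→d11:-→d12:-→d13:-→d14:-→d15:-→d16:-→d17:-→d18:-→d19:-→d20:-→d21:-→d22:-→d23:-→d24:-→d25:-→d26:-→d27:-→d28:H5→d29:-→d30:-→d31:-→d32:H6 -> H6
  add 166.1.68.0/24 -> H6 at depth 24
  - 166.1.68.0/24 clear@24
  add 150.223.116.112/29 -> H5 at depth 29
  add 196.14.0.0/16 -> H5 at depth 16
  add 31.138.68.163/32 -> H1 at depth 32

== LOOKUPS ==
["H3","H6","H6","H6"]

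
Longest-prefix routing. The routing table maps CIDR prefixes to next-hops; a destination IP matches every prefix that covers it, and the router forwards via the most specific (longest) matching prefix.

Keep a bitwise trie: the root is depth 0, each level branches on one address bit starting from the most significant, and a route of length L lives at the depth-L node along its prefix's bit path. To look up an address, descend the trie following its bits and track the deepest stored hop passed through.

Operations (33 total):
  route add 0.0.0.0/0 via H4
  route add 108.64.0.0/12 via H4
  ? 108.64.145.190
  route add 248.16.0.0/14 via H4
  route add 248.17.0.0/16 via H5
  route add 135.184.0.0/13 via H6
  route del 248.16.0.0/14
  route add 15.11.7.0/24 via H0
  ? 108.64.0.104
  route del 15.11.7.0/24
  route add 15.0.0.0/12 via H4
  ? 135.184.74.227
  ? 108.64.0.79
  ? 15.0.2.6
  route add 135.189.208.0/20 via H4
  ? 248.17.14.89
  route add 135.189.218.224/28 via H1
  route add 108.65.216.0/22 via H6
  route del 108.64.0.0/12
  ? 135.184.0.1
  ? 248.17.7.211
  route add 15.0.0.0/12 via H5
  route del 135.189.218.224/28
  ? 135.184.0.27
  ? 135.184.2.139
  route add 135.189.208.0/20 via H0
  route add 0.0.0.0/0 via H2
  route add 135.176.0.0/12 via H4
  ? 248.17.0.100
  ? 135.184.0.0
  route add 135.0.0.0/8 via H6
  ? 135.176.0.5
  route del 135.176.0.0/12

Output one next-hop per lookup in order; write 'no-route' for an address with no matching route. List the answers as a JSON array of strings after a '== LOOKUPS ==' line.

Process each operation:
  + 0.0.0.0/0 (H4) depth=0
  + 108.64.0.0/12 (H4) depth=12
  ? 108.64.145.190  path d0:H4→d1:-→d2:-→d3:-→d4:-→d5:-→d6:-→d7:-→d8:-→d9:-→d10:-→d11:-→d12:H4  best=H4
  + 248.16.0.0/14 (H4) depth=14
  + 248.17.0.0/16 (H5) depth=16
  + 135.184.0.0/13 (H6) depth=13
  - 248.16.0.0/14 clear@14
  + 15.11.7.0/24 (H0) depth=24
  ? 108.64.0.104  path d0:H4→d1:-→d2:-→d3:-→d4:-→d5:-→d6:-→d7:-→d8:-→d9:-→d10:-→d11:-→d12:H4  best=H4
  - 15.11.7.0/24 clear@24
  + 15.0.0.0/12 (H4) depth=12
  ? 135.184.74.227  path d0:H4→d1:-→d2:-→d3:-→d4:-→d5:-→d6:-→d7:-→d8:-→d9:-→d10:-→d11:-→d12:-→d13:H6  best=H6
  ? 108.64.0.79  path d0:H4→d1:-→d2:-→d3:-→d4:-→d5:-→d6:-→d7:-→d8:-→d9:-→d10:-→d11:-→d12:H4  best=H4
  ? 15.0.2.6  path d0:H4→d1:-→d2:-→d3:-→d4:-→d5:-→d6:-→d7:-→d8:-→d9:-→d10:-→d11:-→d12:H4  best=H4
  + 135.189.208.0/20 (H4) depth=20
  ? 248.17.14.89  path d0:H4→d1:-→d2:-→d3:-→d4:-→d5:-→d6:-→d7:-→d8:-→d9:-→d10:-→d11:-→d12:-→d13:-→d14:-→d15:-→d16:H5  best=H5
  + 135.189.218.224/28 (H1) depth=28
  + 108.65.216.0/22 (H6) depth=22
  - 108.64.0.0/12 clear@12
  ? 135.184.0.1  path d0:H4→d1:-→d2:-→d3:-→d4:-→d5:-→d6:-→d7:-→d8:-→d9:-→d10:-→d11:-→d12:-→d13:H6  best=H6
  ? 248.17.7.211  path d0:H4→d1:-→d2:-→d3:-→d4:-→d5:-→d6:-→d7:-→d8:-→d9:-→d10:-→d11:-→d12:-→d13:-→d14:-→d15:-→d16:H5  best=H5
  + 15.0.0.0/12 (H5) depth=12
  - 135.189.218.224/28 clear@28
  ? 135.184.0.27  path d0:H4→d1:-→d2:-→d3:-→d4:-→d5:-→d6:-→d7:-→d8:-→d9:-→d10:-→d11:-→d12:-→d13:H6  best=H6
  ? 135.184.2.139  path d0:H4→d1:-→d2:-→d3:-→d4:-→d5:-→d6:-→d7:-→d8:-→d9:-→d10:-→d11:-→d12:-→d13:H6  best=H6
  + 135.189.208.0/20 (H0) depth=20
  + 0.0.0.0/0 (H2) depth=0
  + 135.176.0.0/12 (H4) depth=12
  ? 248.17.0.100  path d0:H2→d1:-→d2:-→d3:-→d4:-→d5:-→d6:-→d7:-→d8:-→d9:-→d10:-→d11:-→d12:-→d13:-→d14:-→d15:-→d16:H5  best=H5
  ? 135.184.0.0  path d0:H2→d1:-→d2:-→d3:-→d4:-→d5:-→d6:-→d7:-→d8:-→d9:-→d10:-→d11:-→d12:H4→d13:H6  best=H6
  + 135.0.0.0/8 (H6) depth=8
  ? 135.176.0.5  path d0:H2→d1:-→d2:-→d3:-→d4:-→d5:-→d6:-→d7:-→d8:H6→d9:-→d10:-→d11:-→d12:H4  best=H4
  - 135.176.0.0/12 clear@12

== LOOKUPS ==
["H4","H4","H6","H4","H4","H5","H6","H5","H6","H6","H5","H6","H4"]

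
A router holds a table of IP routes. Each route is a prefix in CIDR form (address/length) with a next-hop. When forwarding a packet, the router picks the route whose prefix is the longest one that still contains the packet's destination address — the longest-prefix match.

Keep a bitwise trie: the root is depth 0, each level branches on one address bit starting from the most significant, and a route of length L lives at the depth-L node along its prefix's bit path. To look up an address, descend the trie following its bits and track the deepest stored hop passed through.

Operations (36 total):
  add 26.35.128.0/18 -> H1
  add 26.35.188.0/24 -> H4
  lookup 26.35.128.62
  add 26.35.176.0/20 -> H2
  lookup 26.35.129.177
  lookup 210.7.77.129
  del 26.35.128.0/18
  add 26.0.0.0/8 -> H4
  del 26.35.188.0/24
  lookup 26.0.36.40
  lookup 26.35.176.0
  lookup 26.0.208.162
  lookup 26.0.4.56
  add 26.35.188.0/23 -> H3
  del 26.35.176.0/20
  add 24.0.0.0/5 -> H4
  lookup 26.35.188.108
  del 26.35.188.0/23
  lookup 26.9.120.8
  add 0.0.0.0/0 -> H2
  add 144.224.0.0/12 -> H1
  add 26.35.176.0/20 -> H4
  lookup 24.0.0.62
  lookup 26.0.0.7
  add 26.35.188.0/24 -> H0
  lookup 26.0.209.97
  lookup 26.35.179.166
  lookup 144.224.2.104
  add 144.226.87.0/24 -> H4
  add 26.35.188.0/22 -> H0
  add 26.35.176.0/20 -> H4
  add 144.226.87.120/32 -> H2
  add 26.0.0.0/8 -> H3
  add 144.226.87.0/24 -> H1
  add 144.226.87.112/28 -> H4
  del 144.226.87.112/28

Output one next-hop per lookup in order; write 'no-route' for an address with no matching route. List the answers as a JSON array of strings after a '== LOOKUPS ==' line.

Process each operation:
  add 26.35.128.0/18 -> H1 at depth 18
  add 26.35.188.0/24 -> H4 at depth 24
  Q 26.35.128.62: descend 000110100010001110 ; hops seen [H1] ; pick H1
  add 26.35.176.0/20 -> H2 at depth 20
  Q 26.35.129.177: descend 000110100010001110 ; hops seen [H1] ; pick H1
  Q 210.7.77.129: descend ε ; hops seen [∅] ; pick no-route
  del 26.35.128.0/18 (clear depth 18)
  add 26.0.0.0/8 -> H4 at depth 8
  del 26.35.188.0/24 (clear depth 24)
  Q 26.0.36.40: descend 0001101000 ; hops seen [H4] ; pick H4
  Q 26.35.176.0: descend 00011010001000111011 ; hops seen [H4,H2] ; pick H2
  Q 26.0.208.162: descend 0001101000 ; hops seen [H4] ; pick H4
  Q 26.0.4.56: descend 0001101000 ; hops seen [H4] ; pick H4
  add 26.35.188.0/23 -> H3 at depth 23
  del 26.35.176.0/20 (clear depth 20)
  add 24.0.0.0/5 -> H4 at depth 5
  Q 26.35.188.108: descend 000110100010001110111100 ; hops seen [H4,H4,H3] ; pick H3
  del 26.35.188.0/23 (clear depth 23)
  Q 26.9.120.8: descend 0001101000 ; hops seen [H4,H4] ; pick H4
  add 0.0.0.0/0 -> H2 at depth 0
  add 144.224.0.0/12 -> H1 at depth 12
  add 26.35.176.0/20 -> H4 at depth 20
  Q 24.0.0.62: descend 000110 ; hops seen [H2,H4] ; pick H4
  Q 26.0.0.7: descend 0001101000 ; hops seen [H2,H4,H4] ; pick H4
  add 26.35.188.0/24 -> H0 at depth 24
  Q 26.0.209.97: descend 0001101000 ; hops seen [H2,H4,H4] ; pick H4
  Q 26.35.179.166: descend 00011010001000111011 ; hops seen [H2,H4,H4,H4] ; pick H4
  Q 144.224.2.104: descend 100100001110 ; hops seen [H2,H1] ; pick H1
  add 144.226.87.0/24 -> H4 at depth 24
  add 26.35.188.0/22 -> H0 at depth 22
  add 26.35.176.0/20 -> H4 at depth 20
  add 144.226.87.120/32 -> H2 at depth 32
  add 26.0.0.0/8 -> H3 at depth 8
  add 144.226.87.0/24 -> H1 at depth 24
  add 144.226.87.112/28 -> H4 at depth 28
  del 144.226.87.112/28 (clear depth 28)

== LOOKUPS ==
["H1","H1","no-route","H4","H2","H4","H4","H3","H4","H4","H4","H4","H4","H1"]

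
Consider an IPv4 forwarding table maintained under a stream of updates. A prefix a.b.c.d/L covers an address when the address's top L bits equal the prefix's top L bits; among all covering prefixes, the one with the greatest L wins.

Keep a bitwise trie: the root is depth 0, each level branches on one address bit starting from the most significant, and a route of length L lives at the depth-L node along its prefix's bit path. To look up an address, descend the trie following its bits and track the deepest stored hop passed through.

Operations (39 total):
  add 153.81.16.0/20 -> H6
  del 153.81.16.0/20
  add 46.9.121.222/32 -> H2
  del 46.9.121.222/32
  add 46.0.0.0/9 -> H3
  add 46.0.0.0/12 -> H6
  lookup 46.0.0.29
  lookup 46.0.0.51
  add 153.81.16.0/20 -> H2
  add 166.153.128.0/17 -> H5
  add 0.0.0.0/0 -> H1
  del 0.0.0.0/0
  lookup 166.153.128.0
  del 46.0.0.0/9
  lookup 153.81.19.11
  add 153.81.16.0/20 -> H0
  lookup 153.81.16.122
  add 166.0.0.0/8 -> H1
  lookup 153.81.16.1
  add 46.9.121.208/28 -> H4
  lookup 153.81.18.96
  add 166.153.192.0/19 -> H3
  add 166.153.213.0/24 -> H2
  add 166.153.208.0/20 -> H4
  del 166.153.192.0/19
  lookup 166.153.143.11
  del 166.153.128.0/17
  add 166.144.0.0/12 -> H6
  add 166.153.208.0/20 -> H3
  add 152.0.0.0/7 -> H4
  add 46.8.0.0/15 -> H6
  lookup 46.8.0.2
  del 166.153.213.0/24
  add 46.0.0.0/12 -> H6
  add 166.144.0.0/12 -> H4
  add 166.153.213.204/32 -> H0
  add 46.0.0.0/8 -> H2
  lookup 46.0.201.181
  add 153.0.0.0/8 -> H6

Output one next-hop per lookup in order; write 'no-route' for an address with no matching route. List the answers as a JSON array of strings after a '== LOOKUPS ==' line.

Process each operation:
  + 153.81.16.0/20 (H6) depth=20
  - 153.81.16.0/20 clear@20
  + 46.9.121.222/32 (H2) depth=32
  - 46.9.121.222/32 clear@32
  + 46.0.0.0/9 (H3) depth=9
  + 46.0.0.0/12 (H6) depth=12
  Q 46.0.0.29: descend 001011100000 ; hops seen [H3,H6] ; pick H6
  Q 46.0.0.51: descend 001011100000 ; hops seen [H3,H6] ; pick H6
  + 153.81.16.0/20 (H2) depth=20
  + 166.153.128.0/17 (H5) depth=17
  + 0.0.0.0/0 (H1) depth=0
  - 0.0.0.0/0 clear@0
  Q 166.153.128.0: descend 10100110100110011 ; hops seen [H5] ; pick H5
  - 46.0.0.0/9 clear@9
  Q 153.81.19.11: descend 10011001010100010001 ; hops seen [H2] ; pick H2
  + 153.81.16.0/20 (H0) depth=20
  Q 153.81.16.122: descend 10011001010100010001 ; hops seen [H0] ; pick H0
  + 166.0.0.0/8 (H1) depth=8
  Q 153.81.16.1: descend 10011001010100010001 ; hops seen [H0] ; pick H0
  + 46.9.121.208/28 (H4) depth=28
  Q 153.81.18.96: descend 10011001010100010001 ; hops seen [H0] ; pick H0
  + 166.153.192.0/19 (H3) depth=19
  + 166.153.213.0/24 (H2) depth=24
  + 166.153.208.0/20 (H4) depth=20
  - 166.153.192.0/19 clear@19
  Q 166.153.143.11: descend 10100110100110011 ; hops seen [H1,H5] ; pick H5
  - 166.153.128.0/17 clear@17
  + 166.144.0.0/12 (H6) depth=12
  + 166.153.208.0/20 (H3) depth=20
  + 152.0.0.0/7 (H4) depth=7
  + 46.8.0.0/15 (H6) depth=15
  Q 46.8.0.2: descend 001011100000100 ; hops seen [H6,H6] ; pick H6
  - 166.153.213.0/24 clear@24
  + 46.0.0.0/12 (H6) depth=12
  + 166.144.0.0/12 (H4) depth=12
  + 166.153.213.204/32 (H0) depth=32
  + 46.0.0.0/8 (H2) depth=8
  Q 46.0.201.181: descend 001011100000 ; hops seen [H2,H6] ; pick H6
  + 153.0.0.0/8 (H6) depth=8

== LOOKUPS ==
["H6","H6","H5","H2","H0","H0","H0","H5","H6","H6"]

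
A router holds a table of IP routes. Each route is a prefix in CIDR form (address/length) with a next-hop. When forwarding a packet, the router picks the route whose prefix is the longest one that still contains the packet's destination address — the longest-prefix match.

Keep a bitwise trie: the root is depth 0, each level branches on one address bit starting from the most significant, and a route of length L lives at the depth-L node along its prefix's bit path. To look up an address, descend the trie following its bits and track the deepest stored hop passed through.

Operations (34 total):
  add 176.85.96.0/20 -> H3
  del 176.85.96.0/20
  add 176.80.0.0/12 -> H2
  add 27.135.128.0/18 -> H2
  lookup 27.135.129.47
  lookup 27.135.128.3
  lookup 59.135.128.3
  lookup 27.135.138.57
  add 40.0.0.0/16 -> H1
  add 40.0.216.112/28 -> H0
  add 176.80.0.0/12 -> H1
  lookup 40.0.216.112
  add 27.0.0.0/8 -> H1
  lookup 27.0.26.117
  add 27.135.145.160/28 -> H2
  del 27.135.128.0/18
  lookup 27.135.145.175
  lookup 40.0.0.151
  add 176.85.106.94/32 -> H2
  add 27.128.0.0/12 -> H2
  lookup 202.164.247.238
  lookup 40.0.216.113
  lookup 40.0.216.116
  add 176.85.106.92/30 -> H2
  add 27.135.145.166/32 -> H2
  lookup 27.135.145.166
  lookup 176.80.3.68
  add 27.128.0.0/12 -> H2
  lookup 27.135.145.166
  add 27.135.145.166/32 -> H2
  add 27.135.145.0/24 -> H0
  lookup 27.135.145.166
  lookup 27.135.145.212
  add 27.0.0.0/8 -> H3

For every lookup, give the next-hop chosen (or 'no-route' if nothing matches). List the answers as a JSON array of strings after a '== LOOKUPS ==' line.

Apply in order:
  add 176.85.96.0/20 -> H3 at depth 20
  - 176.85.96.0/20 clear@20
  add 176.80.0.0/12 -> H2 at depth 12
  add 27.135.128.0/18 -> H2 at depth 18
  lookup 27.135.129.47: bits 000110111000011110 walk d0:-→d1:-→d2:-→d3:-→d4:-→d5:-→d6:-→d7:-→d8:-→d9:-→d10:-→d11:-→d12:-→d13:-→d14:-→d15:-→d16:-→d17:-→d18:H2 -> H2
  lookup 27.135.128.3: bits 000110111000011110 walk d0:-→d1:-→d2:-→d3:-→d4:-→d5:-→d6:-→d7:-→d8:-→d9:-→d10:-→d11:-→d12:-→d13:-→d14:-→d15:-→d16:-→d17:-→d18:H2 -> H2
  lookup 59.135.128.3: bits 00 walk d0:-→d1:-→d2:- -> no-route
  lookup 27.135.138.57: bits 000110111000011110 walk d0:-→d1:-→d2:-→d3:-→d4:-→d5:-→d6:-→d7:-→d8:-→d9:-→d10:-→d11:-→d12:-→d13:-→d14:-→d15:-→d16:-→d17:-→d18:H2 -> H2
  add 40.0.0.0/16 -> H1 at depth 16
  add 40.0.216.112/28 -> H0 at depth 28
  add 176.80.0.0/12 -> H1 at depth 12
  lookup 40.0.216.112: bits 0010100000000000110110000111 walk d0:-→d1:-→d2:-→d3:-→d4:-→d5:-→d6:-→d7:-→d8:-→d9:-→d10:-→d11:-→d12:-→d13:-→d14:-→d15:-→d16:H1→d17:-→d18:-→d19:-→d20:-→d21:-→d22:-→d23:-→d24:-→d25:-→d26:-→d27:-→d28:H0 -> H0
  add 27.0.0.0/8 -> H1 at depth 8
  lookup 27.0.26.117: bits 00011011 walk d0:-→d1:-→d2:-→d3:-→d4:-→d5:-→d6:-→d7:-→d8:H1 -> H1
  add 27.135.145.160/28 -> H2 at depth 28
  - 27.135.128.0/18 clear@18
  lookup 27.135.145.175: bits 0001101110000111100100011010 walk d0:-→d1:-→d2:-→d3:-→d4:-→d5:-→d6:-→d7:-→d8:H1→d9:-→d10:-→d11:-→d12:-→d13:-→d14:-→d15:-→d16:-→d17:-→d18:-→d19:-→d20:-→d21:-→d22:-→d23:-→d24:-→d25:-→d26:-→d27:-→d28:H2 -> H2
  lookup 40.0.0.151: bits 0010100000000000 walk d0:-→d1:-→d2:-→d3:-→d4:-→d5:-→d6:-→d7:-→d8:-→d9:-→d10:-→d11:-→d12:-→d13:-→d14:-→d15:-→d16:H1 -> H1
  add 176.85.106.94/32 -> H2 at depth 32
  add 27.128.0.0/12 -> H2 at depth 12
  lookup 202.164.247.238: bits 1 walk d0:-→d1:- -> no-route
  lookup 40.0.216.113: bits 0010100000000000110110000111 walk d0:-→d1:-→d2:-→d3:-→d4:-→d5:-→d6:-→d7:-→d8:-→d9:-→d10:-→d11:-→d12:-→d13:-→d14:-→d15:-→d16:H1→d17:-→d18:-→d19:-→d20:-→d21:-→d22:-→d23:-→d24:-→d25:-→d26:-→d27:-→d28:H0 -> H0
  lookup 40.0.216.116: bits 0010100000000000110110000111 walk d0:-→d1:-→d2:-→d3:-→d4:-→d5:-→d6:-→d7:-→d8:-→d9:-→d10:-→d11:-→d12:-→d13:-→d14:-→d15:-→d16:H1→d17:-→d18:-→d19:-→d20:-→d21:-→d22:-→d23:-→d24:-→d25:-→d26:-→d27:-→d28:H0 -> H0
  add 176.85.106.92/30 -> H2 at depth 30
  add 27.135.145.166/32 -> H2 at depth 32
  lookup 27.135.145.166: bits 00011011100001111001000110100110 walk d0:-→d1:-→d2:-→d3:-→d4:-→d5:-→d6:-→d7:-→d8:H1→d9:-→d10:-→d11:-→d12:H2→d13:-→d14:-→d15:-→d16:-→d17:-→d18:-→d19:-→d20:-→d21:-→d22:-→d23:-→d24:-→d25:-→d26:-→d27:-→d28:H2→d29:-→d30:-→d31:-→d32:H2 -> H2
  lookup 176.80.3.68: bits 1011000001010 walk d0:-→d1:-→d2:-→d3:-→d4:-→d5:-→d6:-→d7:-→d8:-→d9:-→d10:-→d11:-→d12:H1→d13:- -> H1
  add 27.128.0.0/12 -> H2 at depth 12
  lookup 27.135.145.166: bits 00011011100001111001000110100110 walk d0:-→d1:-→d2:-→d3:-→d4:-→d5:-→d6:-→d7:-→d8:H1→d9:-→d10:-→d11:-→d12:H2→d13:-→d14:-→d15:-→d16:-→d17:-→d18:-→d19:-→d20:-→d21:-→d22:-→d23:-→d24:-→d25:-→d26:-→d27:-→d28:H2→d29:-→d30:-→d31:-→d32:H2 -> H2
  add 27.135.145.166/32 -> H2 at depth 32
  add 27.135.145.0/24 -> H0 at depth 24
  lookup 27.135.145.166: bits 00011011100001111001000110100110 walk d0:-→d1:-→d2:-→d3:-→d4:-→d5:-→d6:-→d7:-→d8:H1→d9:-→d10:-→d11:-→d12:H2→d13:-→d14:-→d15:-→d16:-→d17:-→d18:-→d19:-→d20:-→d21:-→d22:-→d23:-→d24:H0→d25:-→d26:-→d27:-→d28:H2→d29:-→d30:-→d31:-→d32:H2 -> H2
  lookup 27.135.145.212: bits 0001101110000111100100011 walk d0:-→d1:-→d2:-→d3:-→d4:-→d5:-→d6:-→d7:-→d8:H1→d9:-→d10:-→d11:-→d12:H2→d13:-→d14:-→d15:-→d16:-→d17:-→d18:-→d19:-→d20:-→d21:-→d22:-→d23:-→d24:H0→d25:- -> H0
  add 27.0.0.0/8 -> H3 at depth 8

== LOOKUPS ==
["H2","H2","no-route","H2","H0","H1","H2","H1","no-route","H0","H0","H2","H1","H2","H2","H0"]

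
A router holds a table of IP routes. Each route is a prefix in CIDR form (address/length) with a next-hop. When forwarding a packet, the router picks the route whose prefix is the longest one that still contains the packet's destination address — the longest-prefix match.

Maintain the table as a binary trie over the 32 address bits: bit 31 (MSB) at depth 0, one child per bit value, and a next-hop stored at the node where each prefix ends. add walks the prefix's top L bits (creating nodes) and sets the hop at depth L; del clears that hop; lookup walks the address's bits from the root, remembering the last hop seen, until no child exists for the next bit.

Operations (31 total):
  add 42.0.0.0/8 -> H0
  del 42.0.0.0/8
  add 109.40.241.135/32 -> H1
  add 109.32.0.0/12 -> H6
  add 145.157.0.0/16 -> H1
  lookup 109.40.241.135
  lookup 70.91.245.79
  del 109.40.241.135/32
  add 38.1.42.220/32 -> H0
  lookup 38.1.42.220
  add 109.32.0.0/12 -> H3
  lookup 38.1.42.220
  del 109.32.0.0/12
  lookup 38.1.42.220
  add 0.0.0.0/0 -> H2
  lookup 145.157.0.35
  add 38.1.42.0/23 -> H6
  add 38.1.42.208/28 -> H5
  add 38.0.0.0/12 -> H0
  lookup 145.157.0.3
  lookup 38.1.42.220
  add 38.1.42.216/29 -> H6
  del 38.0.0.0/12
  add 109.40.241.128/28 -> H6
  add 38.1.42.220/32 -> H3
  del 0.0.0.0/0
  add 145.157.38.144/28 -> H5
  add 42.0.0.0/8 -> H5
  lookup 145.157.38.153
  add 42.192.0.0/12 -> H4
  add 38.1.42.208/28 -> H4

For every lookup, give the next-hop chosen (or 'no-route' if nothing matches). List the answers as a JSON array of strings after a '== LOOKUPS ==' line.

Trace:
  + 42.0.0.0/8 (H0) depth=8
  del 42.0.0.0/8 (clear depth 8)
  + 109.40.241.135/32 (H1) depth=32
  + 109.32.0.0/12 (H6) depth=12
  + 145.157.0.0/16 (H1) depth=16
  Q 109.40.241.135: descend 01101101001010001111000110000111 ; hops seen [H6,H1] ; pick H1
  Q 70.91.245.79: descend 01 ; hops seen [∅] ; pick no-route
  del 109.40.241.135/32 (clear depth 32)
  + 38.1.42.220/32 (H0) depth=32
  Q 38.1.42.220: descend 00100110000000010010101011011100 ; hops seen [H0] ; pick H0
  + 109.32.0.0/12 (H3) depth=12
  Q 38.1.42.220: descend 00100110000000010010101011011100 ; hops seen [H0] ; pick H0
  del 109.32.0.0/12 (clear depth 12)
  Q 38.1.42.220: descend 00100110000000010010101011011100 ; hops seen [H0] ; pick H0
  + 0.0.0.0/0 (H2) depth=0
  Q 145.157.0.35: descend 1001000110011101 ; hops seen [H2,H1] ; pick H1
  + 38.1.42.0/23 (H6) depth=23
  + 38.1.42.208/28 (H5) depth=28
  + 38.0.0.0/12 (H0) depth=12
  Q 145.157.0.3: descend 1001000110011101 ; hops seen [H2,H1] ; pick H1
  Q 38.1.42.220: descend 00100110000000010010101011011100 ; hops seen [H2,H0,H6,H5,H0] ; pick H0
  + 38.1.42.216/29 (H6) depth=29
  del 38.0.0.0/12 (clear depth 12)
  + 109.40.241.128/28 (H6) depth=28
  + 38.1.42.220/32 (H3) depth=32
  del 0.0.0.0/0 (clear depth 0)
  + 145.157.38.144/28 (H5) depth=28
  + 42.0.0.0/8 (H5) depth=8
  Q 145.157.38.153: descend 1001000110011101001001101001 ; hops seen [H1,H5] ; pick H5
  + 42.192.0.0/12 (H4) depth=12
  + 38.1.42.208/28 (H4) depth=28

== LOOKUPS ==
["H1","no-route","H0","H0","H0","H1","H1","H0","H5"]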